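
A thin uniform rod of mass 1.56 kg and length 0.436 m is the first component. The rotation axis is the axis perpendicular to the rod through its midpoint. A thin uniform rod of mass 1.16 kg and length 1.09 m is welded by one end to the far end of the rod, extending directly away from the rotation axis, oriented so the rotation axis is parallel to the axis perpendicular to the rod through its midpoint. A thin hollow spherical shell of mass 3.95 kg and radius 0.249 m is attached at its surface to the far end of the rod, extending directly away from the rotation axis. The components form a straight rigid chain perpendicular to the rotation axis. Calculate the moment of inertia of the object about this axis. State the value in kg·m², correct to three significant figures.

Thin rod: I_cm = (1/12)ML² = (1/12)(1.56)(0.436)² = 0.024712 kg·m²; axis through the centre, so I = 0.024712 kg·m².
Thin rod: I_cm = (1/12)ML² = (1/12)(1.16)(1.09)² = 0.11485 kg·m²; centre at d = 0.218 + 0.545 = 0.763 m, so the parallel axis theorem gives I = 0.11485 + (1.16)(0.763)² = 0.79017 kg·m².
Spherical shell: I_cm = (2/3)MR² = (2/3)(3.95)(0.249)² = 0.16327 kg·m²; centre at d = 0.218 + 0.545 + 0.545 + 0.249 = 1.557 m, so the parallel axis theorem gives I = 0.16327 + (3.95)(1.557)² = 9.7391 kg·m².
Total I = 0.024712 + 0.79017 + 9.7391 = 10.554 kg·m².

10.6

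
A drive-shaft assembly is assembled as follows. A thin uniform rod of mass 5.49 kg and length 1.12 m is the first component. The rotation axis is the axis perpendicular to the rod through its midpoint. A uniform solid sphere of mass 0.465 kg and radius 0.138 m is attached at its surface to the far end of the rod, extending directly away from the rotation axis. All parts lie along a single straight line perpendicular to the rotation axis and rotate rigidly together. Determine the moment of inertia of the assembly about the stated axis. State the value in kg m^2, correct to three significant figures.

0.804

Thin rod: I_cm = (1/12)ML² = (1/12)(5.49)(1.12)² = 0.57389 kg m^2; axis through the centre, so I = 0.57389 kg m^2.
Solid sphere: I_cm = (2/5)MR² = (2/5)(0.465)(0.138)² = 0.0035422 kg m^2; centre at d = 0.56 + 0.138 = 0.698 m, so the parallel axis theorem gives I = 0.0035422 + (0.465)(0.698)² = 0.23009 kg m^2.
Total I = 0.57389 + 0.23009 = 0.80398 kg m^2.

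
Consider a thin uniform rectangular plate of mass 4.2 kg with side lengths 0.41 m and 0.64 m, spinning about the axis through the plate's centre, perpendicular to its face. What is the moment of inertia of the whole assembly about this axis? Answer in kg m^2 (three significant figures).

0.202

I_cm = (1/12)M(a²+b²) = (1/12)(4.2)[(0.41)² + (0.64)²] = 0.20219 kg m^2; axis through the centre, so I = 0.20219 kg m^2.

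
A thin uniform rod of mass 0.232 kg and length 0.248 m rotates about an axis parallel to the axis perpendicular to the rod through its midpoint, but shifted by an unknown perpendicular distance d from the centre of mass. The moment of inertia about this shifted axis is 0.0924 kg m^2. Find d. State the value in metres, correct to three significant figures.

About the centre-of-mass axis, I_cm = (1/12)ML² = (1/12)(0.232)(0.248)² = 0.0011891 kg m^2.
Parallel axis theorem: I = I_cm + Md², so Md² = 0.0924 − 0.0011891 = 0.091211 kg m^2.
d = √(0.091211 / 0.232) = 0.62702 m.

0.627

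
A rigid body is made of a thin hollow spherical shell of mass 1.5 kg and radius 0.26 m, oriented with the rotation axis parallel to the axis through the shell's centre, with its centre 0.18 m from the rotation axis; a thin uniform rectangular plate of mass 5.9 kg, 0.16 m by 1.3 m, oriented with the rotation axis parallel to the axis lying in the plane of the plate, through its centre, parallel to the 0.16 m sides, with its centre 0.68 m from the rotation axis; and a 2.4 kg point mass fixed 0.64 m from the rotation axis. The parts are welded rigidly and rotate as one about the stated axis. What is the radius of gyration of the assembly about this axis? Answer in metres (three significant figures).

Spherical shell: I_cm = (2/3)MR² = (2/3)(1.5)(0.26)² = 0.0676 kg m^2; centre at d = 0.18 m, so the parallel axis theorem gives I = 0.0676 + (1.5)(0.18)² = 0.1162 kg m^2.
Rectangular plate: I_cm = (1/12)Mb² = (1/12)(5.9)(1.3)² = 0.83092 kg m^2; centre at d = 0.68 m, so the parallel axis theorem gives I = 0.83092 + (5.9)(0.68)² = 3.5591 kg m^2.
Point mass: I_cm = 0; centre at d = 0.64 m, so the parallel axis theorem gives I = 0 + (2.4)(0.64)² = 0.98304 kg m^2.
Total I = 4.6583 kg m^2; total mass M = 9.8 kg.
k = √(I/M) = √(4.6583/9.8) = 0.68945 m.

0.689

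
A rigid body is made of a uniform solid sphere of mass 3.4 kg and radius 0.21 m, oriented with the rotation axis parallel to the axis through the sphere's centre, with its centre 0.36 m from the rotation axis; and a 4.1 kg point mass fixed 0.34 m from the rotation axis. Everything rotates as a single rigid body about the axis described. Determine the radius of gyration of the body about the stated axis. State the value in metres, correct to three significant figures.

0.360

Solid sphere: I_cm = (2/5)MR² = (2/5)(3.4)(0.21)² = 0.059976 kg·m²; centre at d = 0.36 m, so the parallel axis theorem gives I = 0.059976 + (3.4)(0.36)² = 0.50062 kg·m².
Point mass: I_cm = 0; centre at d = 0.34 m, so the parallel axis theorem gives I = 0 + (4.1)(0.34)² = 0.47396 kg·m².
Total I = 0.97458 kg·m²; total mass M = 7.5 kg.
k = √(I/M) = √(0.97458/7.5) = 0.36048 m.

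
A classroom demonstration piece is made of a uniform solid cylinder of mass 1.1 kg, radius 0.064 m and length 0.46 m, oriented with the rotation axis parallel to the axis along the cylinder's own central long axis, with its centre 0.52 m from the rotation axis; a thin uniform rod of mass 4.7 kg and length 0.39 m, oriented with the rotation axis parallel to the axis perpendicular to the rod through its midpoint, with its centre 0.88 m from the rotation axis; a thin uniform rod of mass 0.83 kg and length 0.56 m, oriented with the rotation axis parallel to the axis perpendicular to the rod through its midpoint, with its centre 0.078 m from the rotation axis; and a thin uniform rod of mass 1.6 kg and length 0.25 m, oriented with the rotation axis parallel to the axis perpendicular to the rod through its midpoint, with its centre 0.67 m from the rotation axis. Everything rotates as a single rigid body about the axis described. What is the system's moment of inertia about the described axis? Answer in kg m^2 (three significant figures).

4.75

Solid cylinder: I_cm = (1/2)MR² = (1/2)(1.1)(0.064)² = 0.0022528 kg m^2; centre at d = 0.52 m, so the parallel axis theorem gives I = 0.0022528 + (1.1)(0.52)² = 0.29969 kg m^2.
Thin rod: I_cm = (1/12)ML² = (1/12)(4.7)(0.39)² = 0.059573 kg m^2; centre at d = 0.88 m, so the parallel axis theorem gives I = 0.059573 + (4.7)(0.88)² = 3.6993 kg m^2.
Thin rod: I_cm = (1/12)ML² = (1/12)(0.83)(0.56)² = 0.021691 kg m^2; centre at d = 0.078 m, so the parallel axis theorem gives I = 0.021691 + (0.83)(0.078)² = 0.02674 kg m^2.
Thin rod: I_cm = (1/12)ML² = (1/12)(1.6)(0.25)² = 0.0083333 kg m^2; centre at d = 0.67 m, so the parallel axis theorem gives I = 0.0083333 + (1.6)(0.67)² = 0.72657 kg m^2.
Total I = 0.29969 + 3.6993 + 0.02674 + 0.72657 = 4.7523 kg m^2.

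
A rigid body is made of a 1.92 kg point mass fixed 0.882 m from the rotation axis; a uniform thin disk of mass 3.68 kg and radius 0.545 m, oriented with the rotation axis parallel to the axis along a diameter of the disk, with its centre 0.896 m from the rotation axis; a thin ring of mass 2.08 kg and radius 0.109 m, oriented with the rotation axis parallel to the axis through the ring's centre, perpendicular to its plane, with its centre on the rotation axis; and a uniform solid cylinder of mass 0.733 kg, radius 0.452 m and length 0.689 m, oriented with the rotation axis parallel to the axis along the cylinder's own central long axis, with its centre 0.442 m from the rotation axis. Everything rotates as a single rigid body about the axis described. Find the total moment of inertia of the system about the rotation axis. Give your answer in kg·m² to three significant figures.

4.96

Point mass: I_cm = 0; centre at d = 0.882 m, so the parallel axis theorem gives I = 0 + (1.92)(0.882)² = 1.4936 kg·m².
Thin disk: I_cm = (1/4)MR² = (1/4)(3.68)(0.545)² = 0.27326 kg·m²; centre at d = 0.896 m, so the parallel axis theorem gives I = 0.27326 + (3.68)(0.896)² = 3.2276 kg·m².
Thin ring: I_cm = MR² = (2.08)(0.109)² = 0.024712 kg·m²; axis through the centre, so I = 0.024712 kg·m².
Solid cylinder: I_cm = (1/2)MR² = (1/2)(0.733)(0.452)² = 0.074877 kg·m²; centre at d = 0.442 m, so the parallel axis theorem gives I = 0.074877 + (0.733)(0.442)² = 0.21808 kg·m².
Total I = 1.4936 + 3.2276 + 0.024712 + 0.21808 = 4.964 kg·m².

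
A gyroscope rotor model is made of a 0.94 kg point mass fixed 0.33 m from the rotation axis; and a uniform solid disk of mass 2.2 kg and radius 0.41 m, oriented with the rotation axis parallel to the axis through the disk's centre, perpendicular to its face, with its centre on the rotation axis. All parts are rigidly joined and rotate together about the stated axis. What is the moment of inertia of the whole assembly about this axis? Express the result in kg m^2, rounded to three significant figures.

Point mass: I_cm = 0; centre at d = 0.33 m, so the parallel axis theorem gives I = 0 + (0.94)(0.33)² = 0.10237 kg m^2.
Solid disk: I_cm = (1/2)MR² = (1/2)(2.2)(0.41)² = 0.18491 kg m^2; axis through the centre, so I = 0.18491 kg m^2.
Total I = 0.10237 + 0.18491 = 0.28728 kg m^2.

0.287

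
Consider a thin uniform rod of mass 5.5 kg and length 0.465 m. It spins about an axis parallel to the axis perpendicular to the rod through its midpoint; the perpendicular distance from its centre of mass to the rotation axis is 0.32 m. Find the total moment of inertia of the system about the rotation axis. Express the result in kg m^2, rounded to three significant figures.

I_cm = (1/12)ML² = (1/12)(5.5)(0.465)² = 0.099103 kg m^2; centre at d = 0.32 m, so the parallel axis theorem gives I = 0.099103 + (5.5)(0.32)² = 0.6623 kg m^2.

0.662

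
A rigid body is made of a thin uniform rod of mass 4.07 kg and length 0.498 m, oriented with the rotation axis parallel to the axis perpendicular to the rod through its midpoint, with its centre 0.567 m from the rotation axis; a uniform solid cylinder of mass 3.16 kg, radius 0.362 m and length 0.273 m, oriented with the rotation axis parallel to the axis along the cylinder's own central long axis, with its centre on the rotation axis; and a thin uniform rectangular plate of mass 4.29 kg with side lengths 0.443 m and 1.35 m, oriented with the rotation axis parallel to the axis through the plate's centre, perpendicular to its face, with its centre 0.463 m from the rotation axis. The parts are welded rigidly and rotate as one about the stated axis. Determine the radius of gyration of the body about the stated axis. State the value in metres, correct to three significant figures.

0.530

Thin rod: I_cm = (1/12)ML² = (1/12)(4.07)(0.498)² = 0.084115 kg m²; centre at d = 0.567 m, so the parallel axis theorem gives I = 0.084115 + (4.07)(0.567)² = 1.3926 kg m².
Solid cylinder: I_cm = (1/2)MR² = (1/2)(3.16)(0.362)² = 0.20705 kg m²; axis through the centre, so I = 0.20705 kg m².
Rectangular plate: I_cm = (1/12)M(a²+b²) = (1/12)(4.29)[(0.443)² + (1.35)²] = 0.7217 kg m²; centre at d = 0.463 m, so the parallel axis theorem gives I = 0.7217 + (4.29)(0.463)² = 1.6413 kg m².
Total I = 3.241 kg m²; total mass M = 11.52 kg.
k = √(I/M) = √(3.241/11.52) = 0.53041 m.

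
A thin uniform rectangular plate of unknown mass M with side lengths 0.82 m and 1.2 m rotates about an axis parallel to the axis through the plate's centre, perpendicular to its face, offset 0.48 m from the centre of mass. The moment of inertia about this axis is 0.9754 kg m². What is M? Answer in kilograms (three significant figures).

I = I_cm + Md² = (1/12)M(a²+b²) + Md² = M·[0.0833333·[(0.82)² + (1.2)²] + (0.48)²] = M·0.40643.
So M = 0.9754 / 0.40643 = 2.3999 kg.

2.40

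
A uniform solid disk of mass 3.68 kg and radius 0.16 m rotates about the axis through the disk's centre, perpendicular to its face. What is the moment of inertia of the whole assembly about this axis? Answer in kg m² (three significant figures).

0.0471

I_cm = (1/2)MR² = (1/2)(3.68)(0.16)² = 0.047104 kg m²; axis through the centre, so I = 0.047104 kg m².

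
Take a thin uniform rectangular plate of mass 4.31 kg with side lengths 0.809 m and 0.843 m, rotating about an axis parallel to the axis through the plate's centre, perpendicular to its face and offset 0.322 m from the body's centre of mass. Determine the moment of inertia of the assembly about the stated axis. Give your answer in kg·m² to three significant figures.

0.937

I_cm = (1/12)M(a²+b²) = (1/12)(4.31)[(0.809)² + (0.843)²] = 0.49031 kg·m²; centre at d = 0.322 m, so the parallel axis theorem gives I = 0.49031 + (4.31)(0.322)² = 0.93719 kg·m².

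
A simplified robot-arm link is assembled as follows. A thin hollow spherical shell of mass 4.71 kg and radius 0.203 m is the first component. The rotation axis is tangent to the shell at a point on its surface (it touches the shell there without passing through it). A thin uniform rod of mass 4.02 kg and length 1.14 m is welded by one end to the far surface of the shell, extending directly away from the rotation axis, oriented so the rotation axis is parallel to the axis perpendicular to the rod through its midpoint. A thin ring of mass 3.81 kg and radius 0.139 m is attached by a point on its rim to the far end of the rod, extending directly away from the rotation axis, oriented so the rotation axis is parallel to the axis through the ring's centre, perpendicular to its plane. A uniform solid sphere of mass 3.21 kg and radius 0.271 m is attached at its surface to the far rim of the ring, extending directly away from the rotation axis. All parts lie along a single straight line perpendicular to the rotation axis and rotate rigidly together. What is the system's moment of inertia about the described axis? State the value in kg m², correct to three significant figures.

29.7

Spherical shell: I_cm = (2/3)MR² = (2/3)(4.71)(0.203)² = 0.1294 kg m²; centre at d = 0.203 m, so I = I_cm + Md² gives I = 0.1294 + (4.71)(0.203)² = 0.32349 kg m².
Thin rod: I_cm = (1/12)ML² = (1/12)(4.02)(1.14)² = 0.43537 kg m²; centre at d = 0.203 + 0.203 + 0.57 = 0.976 m, so I = I_cm + Md² gives I = 0.43537 + (4.02)(0.976)² = 4.2647 kg m².
Thin ring: I_cm = MR² = (3.81)(0.139)² = 0.073613 kg m²; centre at d = 0.203 + 0.203 + 0.57 + 0.57 + 0.139 = 1.685 m, so I = I_cm + Md² gives I = 0.073613 + (3.81)(1.685)² = 10.891 kg m².
Solid sphere: I_cm = (2/5)MR² = (2/5)(3.21)(0.271)² = 0.094298 kg m²; centre at d = 0.203 + 0.203 + 0.57 + 0.57 + 0.139 + 0.139 + 0.271 = 2.095 m, so I = I_cm + Md² gives I = 0.094298 + (3.21)(2.095)² = 14.183 kg m².
Total I = 0.32349 + 4.2647 + 10.891 + 14.183 = 29.662 kg m².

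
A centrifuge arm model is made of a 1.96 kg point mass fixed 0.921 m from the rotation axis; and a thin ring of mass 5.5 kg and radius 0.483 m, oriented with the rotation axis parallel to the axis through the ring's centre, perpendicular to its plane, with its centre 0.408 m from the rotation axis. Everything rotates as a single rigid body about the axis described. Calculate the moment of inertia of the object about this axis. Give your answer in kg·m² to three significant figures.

3.86

Point mass: I_cm = 0; centre at d = 0.921 m, so the parallel axis theorem gives I = 0 + (1.96)(0.921)² = 1.6626 kg·m².
Thin ring: I_cm = MR² = (5.5)(0.483)² = 1.2831 kg·m²; centre at d = 0.408 m, so the parallel axis theorem gives I = 1.2831 + (5.5)(0.408)² = 2.1986 kg·m².
Total I = 1.6626 + 2.1986 = 3.8612 kg·m².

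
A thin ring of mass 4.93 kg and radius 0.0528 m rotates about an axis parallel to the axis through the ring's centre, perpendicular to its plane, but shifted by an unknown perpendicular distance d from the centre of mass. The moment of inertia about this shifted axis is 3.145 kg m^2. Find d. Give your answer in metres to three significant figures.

0.797

About the centre-of-mass axis, I_cm = MR² = (4.93)(0.0528)² = 0.013744 kg m^2.
Parallel axis theorem: I = I_cm + Md², so Md² = 3.145 − 0.013744 = 3.1313 kg m^2.
d = √(3.1313 / 4.93) = 0.79696 m.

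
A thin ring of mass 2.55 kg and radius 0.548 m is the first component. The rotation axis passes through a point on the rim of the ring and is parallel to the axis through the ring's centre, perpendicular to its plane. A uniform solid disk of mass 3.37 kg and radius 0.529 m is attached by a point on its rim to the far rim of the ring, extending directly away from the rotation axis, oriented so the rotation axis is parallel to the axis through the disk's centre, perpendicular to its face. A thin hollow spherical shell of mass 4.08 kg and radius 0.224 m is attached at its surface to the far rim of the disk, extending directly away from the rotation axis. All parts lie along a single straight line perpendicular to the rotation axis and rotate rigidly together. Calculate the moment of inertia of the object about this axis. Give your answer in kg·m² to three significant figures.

Thin ring: I_cm = MR² = (2.55)(0.548)² = 0.76578 kg·m²; centre at d = 0.548 m, so I = I_cm + Md² gives I = 0.76578 + (2.55)(0.548)² = 1.5316 kg·m².
Solid disk: I_cm = (1/2)MR² = (1/2)(3.37)(0.529)² = 0.47153 kg·m²; centre at d = 0.548 + 0.548 + 0.529 = 1.625 m, so I = I_cm + Md² gives I = 0.47153 + (3.37)(1.625)² = 9.3704 kg·m².
Spherical shell: I_cm = (2/3)MR² = (2/3)(4.08)(0.224)² = 0.13648 kg·m²; centre at d = 0.548 + 0.548 + 0.529 + 0.529 + 0.224 = 2.378 m, so I = I_cm + Md² gives I = 0.13648 + (4.08)(2.378)² = 23.208 kg·m².
Total I = 1.5316 + 9.3704 + 23.208 = 34.11 kg·m².

34.1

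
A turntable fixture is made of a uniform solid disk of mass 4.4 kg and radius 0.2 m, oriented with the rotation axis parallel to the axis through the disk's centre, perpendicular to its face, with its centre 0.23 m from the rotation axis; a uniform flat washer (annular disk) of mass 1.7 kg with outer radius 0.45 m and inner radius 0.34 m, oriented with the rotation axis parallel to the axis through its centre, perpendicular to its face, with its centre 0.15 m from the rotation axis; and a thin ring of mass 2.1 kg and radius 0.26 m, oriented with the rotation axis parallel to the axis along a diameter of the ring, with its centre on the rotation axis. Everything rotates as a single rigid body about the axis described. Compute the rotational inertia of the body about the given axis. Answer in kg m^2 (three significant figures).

Solid disk: I_cm = (1/2)MR² = (1/2)(4.4)(0.2)² = 0.088 kg m^2; centre at d = 0.23 m, so I = I_cm + Md² gives I = 0.088 + (4.4)(0.23)² = 0.32076 kg m^2.
Annular disk: I_cm = (1/2)M(R²+r²) = (1/2)(1.7)[(0.45)² + (0.34)²] = 0.27039 kg m^2; centre at d = 0.15 m, so I = I_cm + Md² gives I = 0.27039 + (1.7)(0.15)² = 0.30864 kg m^2.
Thin ring: I_cm = (1/2)MR² = (1/2)(2.1)(0.26)² = 0.07098 kg m^2; axis through the centre, so I = 0.07098 kg m^2.
Total I = 0.32076 + 0.30864 + 0.07098 = 0.70038 kg m^2.

0.700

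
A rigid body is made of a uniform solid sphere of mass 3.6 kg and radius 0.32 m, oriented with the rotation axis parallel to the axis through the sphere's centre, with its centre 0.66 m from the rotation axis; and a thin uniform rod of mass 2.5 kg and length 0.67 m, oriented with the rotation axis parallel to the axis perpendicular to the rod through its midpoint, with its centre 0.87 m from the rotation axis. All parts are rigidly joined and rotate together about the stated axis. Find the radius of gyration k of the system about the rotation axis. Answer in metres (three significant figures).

0.779

Solid sphere: I_cm = (2/5)MR² = (2/5)(3.6)(0.32)² = 0.14746 kg·m²; centre at d = 0.66 m, so I = I_cm + Md² gives I = 0.14746 + (3.6)(0.66)² = 1.7156 kg·m².
Thin rod: I_cm = (1/12)ML² = (1/12)(2.5)(0.67)² = 0.093521 kg·m²; centre at d = 0.87 m, so I = I_cm + Md² gives I = 0.093521 + (2.5)(0.87)² = 1.9858 kg·m².
Total I = 3.7014 kg·m²; total mass M = 6.1 kg.
k = √(I/M) = √(3.7014/6.1) = 0.77896 m.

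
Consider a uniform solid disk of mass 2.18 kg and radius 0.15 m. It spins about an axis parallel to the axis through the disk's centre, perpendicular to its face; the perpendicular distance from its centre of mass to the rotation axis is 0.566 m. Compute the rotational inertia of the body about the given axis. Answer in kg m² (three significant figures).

0.723

I_cm = (1/2)MR² = (1/2)(2.18)(0.15)² = 0.024525 kg m²; centre at d = 0.566 m, so the parallel axis theorem gives I = 0.024525 + (2.18)(0.566)² = 0.7229 kg m².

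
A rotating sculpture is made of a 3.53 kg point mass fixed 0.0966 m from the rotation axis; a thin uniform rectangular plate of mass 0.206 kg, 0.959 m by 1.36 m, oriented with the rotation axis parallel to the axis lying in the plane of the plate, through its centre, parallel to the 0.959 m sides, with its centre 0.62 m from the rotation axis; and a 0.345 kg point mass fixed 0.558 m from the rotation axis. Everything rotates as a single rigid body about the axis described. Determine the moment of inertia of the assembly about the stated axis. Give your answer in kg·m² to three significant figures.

0.251

Point mass: I_cm = 0; centre at d = 0.0966 m, so I = I_cm + Md² gives I = 0 + (3.53)(0.0966)² = 0.03294 kg·m².
Rectangular plate: I_cm = (1/12)Mb² = (1/12)(0.206)(1.36)² = 0.031751 kg·m²; centre at d = 0.62 m, so I = I_cm + Md² gives I = 0.031751 + (0.206)(0.62)² = 0.11094 kg·m².
Point mass: I_cm = 0; centre at d = 0.558 m, so I = I_cm + Md² gives I = 0 + (0.345)(0.558)² = 0.10742 kg·m².
Total I = 0.03294 + 0.11094 + 0.10742 = 0.2513 kg·m².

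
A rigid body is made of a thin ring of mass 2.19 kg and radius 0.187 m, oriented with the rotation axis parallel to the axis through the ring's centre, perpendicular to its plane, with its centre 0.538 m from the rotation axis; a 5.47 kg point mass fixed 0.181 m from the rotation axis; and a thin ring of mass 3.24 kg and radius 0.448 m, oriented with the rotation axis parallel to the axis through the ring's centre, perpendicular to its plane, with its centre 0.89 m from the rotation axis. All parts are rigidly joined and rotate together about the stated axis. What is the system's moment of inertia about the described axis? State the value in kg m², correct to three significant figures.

Thin ring: I_cm = MR² = (2.19)(0.187)² = 0.076582 kg m²; centre at d = 0.538 m, so I = I_cm + Md² gives I = 0.076582 + (2.19)(0.538)² = 0.71046 kg m².
Point mass: I_cm = 0; centre at d = 0.181 m, so I = I_cm + Md² gives I = 0 + (5.47)(0.181)² = 0.1792 kg m².
Thin ring: I_cm = MR² = (3.24)(0.448)² = 0.65028 kg m²; centre at d = 0.89 m, so I = I_cm + Md² gives I = 0.65028 + (3.24)(0.89)² = 3.2167 kg m².
Total I = 0.71046 + 0.1792 + 3.2167 = 4.1064 kg m².

4.11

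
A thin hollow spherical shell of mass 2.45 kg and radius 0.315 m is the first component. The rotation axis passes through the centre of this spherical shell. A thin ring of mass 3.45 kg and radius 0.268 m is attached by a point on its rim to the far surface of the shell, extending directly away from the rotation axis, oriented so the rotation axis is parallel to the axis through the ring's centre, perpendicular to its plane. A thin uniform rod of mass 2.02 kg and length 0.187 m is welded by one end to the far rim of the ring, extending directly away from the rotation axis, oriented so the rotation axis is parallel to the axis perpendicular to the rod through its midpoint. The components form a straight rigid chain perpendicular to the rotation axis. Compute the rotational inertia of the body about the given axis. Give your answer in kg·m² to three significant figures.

3.39

Spherical shell: I_cm = (2/3)MR² = (2/3)(2.45)(0.315)² = 0.16207 kg·m²; axis through the centre, so I = 0.16207 kg·m².
Thin ring: I_cm = MR² = (3.45)(0.268)² = 0.24779 kg·m²; centre at d = 0.315 + 0.268 = 0.583 m, so the parallel axis theorem gives I = 0.24779 + (3.45)(0.583)² = 1.4204 kg·m².
Thin rod: I_cm = (1/12)ML² = (1/12)(2.02)(0.187)² = 0.0058864 kg·m²; centre at d = 0.315 + 0.268 + 0.268 + 0.0935 = 0.9445 m, so the parallel axis theorem gives I = 0.0058864 + (2.02)(0.9445)² = 1.8079 kg·m².
Total I = 0.16207 + 1.4204 + 1.8079 = 3.3904 kg·m².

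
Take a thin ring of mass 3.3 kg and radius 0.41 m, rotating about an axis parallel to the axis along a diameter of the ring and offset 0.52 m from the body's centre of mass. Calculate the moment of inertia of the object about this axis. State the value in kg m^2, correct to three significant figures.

I_cm = (1/2)MR² = (1/2)(3.3)(0.41)² = 0.27736 kg m^2; centre at d = 0.52 m, so the parallel axis theorem gives I = 0.27736 + (3.3)(0.52)² = 1.1697 kg m^2.

1.17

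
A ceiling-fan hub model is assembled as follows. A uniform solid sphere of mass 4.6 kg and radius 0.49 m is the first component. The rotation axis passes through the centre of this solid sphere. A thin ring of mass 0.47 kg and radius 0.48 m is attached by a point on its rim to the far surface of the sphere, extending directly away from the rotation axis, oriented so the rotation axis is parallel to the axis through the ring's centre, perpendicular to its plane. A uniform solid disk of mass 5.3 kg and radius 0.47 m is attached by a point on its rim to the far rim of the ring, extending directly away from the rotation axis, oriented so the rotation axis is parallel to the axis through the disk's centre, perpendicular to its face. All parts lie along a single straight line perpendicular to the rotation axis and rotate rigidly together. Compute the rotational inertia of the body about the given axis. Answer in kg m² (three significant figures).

Solid sphere: I_cm = (2/5)MR² = (2/5)(4.6)(0.49)² = 0.44178 kg m²; axis through the centre, so I = 0.44178 kg m².
Thin ring: I_cm = MR² = (0.47)(0.48)² = 0.10829 kg m²; centre at d = 0.49 + 0.48 = 0.97 m, so I = I_cm + Md² gives I = 0.10829 + (0.47)(0.97)² = 0.55051 kg m².
Solid disk: I_cm = (1/2)MR² = (1/2)(5.3)(0.47)² = 0.58538 kg m²; centre at d = 0.49 + 0.48 + 0.48 + 0.47 = 1.92 m, so I = I_cm + Md² gives I = 0.58538 + (5.3)(1.92)² = 20.123 kg m².
Total I = 0.44178 + 0.55051 + 20.123 = 21.116 kg m².

21.1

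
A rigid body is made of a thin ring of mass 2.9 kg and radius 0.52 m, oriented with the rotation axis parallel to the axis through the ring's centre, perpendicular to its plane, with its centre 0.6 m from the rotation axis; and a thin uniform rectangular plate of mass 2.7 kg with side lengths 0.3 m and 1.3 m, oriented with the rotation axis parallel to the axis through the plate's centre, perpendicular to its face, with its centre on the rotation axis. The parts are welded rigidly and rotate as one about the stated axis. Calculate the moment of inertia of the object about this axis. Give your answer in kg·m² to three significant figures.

Thin ring: I_cm = MR² = (2.9)(0.52)² = 0.78416 kg·m²; centre at d = 0.6 m, so the parallel axis theorem gives I = 0.78416 + (2.9)(0.6)² = 1.8282 kg·m².
Rectangular plate: I_cm = (1/12)M(a²+b²) = (1/12)(2.7)[(0.3)² + (1.3)²] = 0.4005 kg·m²; axis through the centre, so I = 0.4005 kg·m².
Total I = 1.8282 + 0.4005 = 2.2287 kg·m².

2.23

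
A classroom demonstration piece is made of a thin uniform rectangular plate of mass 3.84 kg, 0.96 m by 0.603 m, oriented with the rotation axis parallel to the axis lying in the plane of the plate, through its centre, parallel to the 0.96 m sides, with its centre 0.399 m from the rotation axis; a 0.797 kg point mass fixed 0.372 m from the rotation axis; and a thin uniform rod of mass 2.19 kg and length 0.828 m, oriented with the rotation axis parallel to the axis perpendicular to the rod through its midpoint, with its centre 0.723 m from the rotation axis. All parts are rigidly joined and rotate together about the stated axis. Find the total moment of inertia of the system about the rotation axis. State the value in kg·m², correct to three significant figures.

2.11

Rectangular plate: I_cm = (1/12)Mb² = (1/12)(3.84)(0.603)² = 0.11635 kg·m²; centre at d = 0.399 m, so I = I_cm + Md² gives I = 0.11635 + (3.84)(0.399)² = 0.72769 kg·m².
Point mass: I_cm = 0; centre at d = 0.372 m, so I = I_cm + Md² gives I = 0 + (0.797)(0.372)² = 0.11029 kg·m².
Thin rod: I_cm = (1/12)ML² = (1/12)(2.19)(0.828)² = 0.12512 kg·m²; centre at d = 0.723 m, so I = I_cm + Md² gives I = 0.12512 + (2.19)(0.723)² = 1.2699 kg·m².
Total I = 0.72769 + 0.11029 + 1.2699 = 2.1079 kg·m².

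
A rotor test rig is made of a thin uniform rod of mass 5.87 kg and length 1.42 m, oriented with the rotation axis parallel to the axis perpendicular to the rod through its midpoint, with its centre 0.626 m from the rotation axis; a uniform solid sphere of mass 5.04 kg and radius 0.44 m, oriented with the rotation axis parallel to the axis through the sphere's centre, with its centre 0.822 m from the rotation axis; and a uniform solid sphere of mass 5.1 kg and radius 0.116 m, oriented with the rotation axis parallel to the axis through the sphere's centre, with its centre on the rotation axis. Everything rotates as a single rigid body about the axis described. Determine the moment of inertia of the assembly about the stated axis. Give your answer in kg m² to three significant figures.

Thin rod: I_cm = (1/12)ML² = (1/12)(5.87)(1.42)² = 0.98636 kg m²; centre at d = 0.626 m, so the parallel axis theorem gives I = 0.98636 + (5.87)(0.626)² = 3.2867 kg m².
Solid sphere: I_cm = (2/5)MR² = (2/5)(5.04)(0.44)² = 0.3903 kg m²; centre at d = 0.822 m, so the parallel axis theorem gives I = 0.3903 + (5.04)(0.822)² = 3.7957 kg m².
Solid sphere: I_cm = (2/5)MR² = (2/5)(5.1)(0.116)² = 0.02745 kg m²; axis through the centre, so I = 0.02745 kg m².
Total I = 3.2867 + 3.7957 + 0.02745 = 7.1099 kg m².

7.11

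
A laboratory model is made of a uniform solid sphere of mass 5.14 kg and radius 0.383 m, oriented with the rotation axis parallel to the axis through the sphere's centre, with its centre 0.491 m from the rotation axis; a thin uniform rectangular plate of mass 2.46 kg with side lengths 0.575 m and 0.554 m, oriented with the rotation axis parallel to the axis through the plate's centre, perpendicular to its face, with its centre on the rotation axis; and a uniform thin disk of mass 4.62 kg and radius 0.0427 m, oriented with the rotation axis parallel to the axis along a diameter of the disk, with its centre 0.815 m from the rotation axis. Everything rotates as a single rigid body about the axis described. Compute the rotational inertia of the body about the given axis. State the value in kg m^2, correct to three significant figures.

Solid sphere: I_cm = (2/5)MR² = (2/5)(5.14)(0.383)² = 0.30159 kg m^2; centre at d = 0.491 m, so I = I_cm + Md² gives I = 0.30159 + (5.14)(0.491)² = 1.5407 kg m^2.
Rectangular plate: I_cm = (1/12)M(a²+b²) = (1/12)(2.46)[(0.575)² + (0.554)²] = 0.1307 kg m^2; axis through the centre, so I = 0.1307 kg m^2.
Thin disk: I_cm = (1/4)MR² = (1/4)(4.62)(0.0427)² = 0.0021059 kg m^2; centre at d = 0.815 m, so I = I_cm + Md² gives I = 0.0021059 + (4.62)(0.815)² = 3.0708 kg m^2.
Total I = 1.5407 + 0.1307 + 3.0708 = 4.7423 kg m^2.

4.74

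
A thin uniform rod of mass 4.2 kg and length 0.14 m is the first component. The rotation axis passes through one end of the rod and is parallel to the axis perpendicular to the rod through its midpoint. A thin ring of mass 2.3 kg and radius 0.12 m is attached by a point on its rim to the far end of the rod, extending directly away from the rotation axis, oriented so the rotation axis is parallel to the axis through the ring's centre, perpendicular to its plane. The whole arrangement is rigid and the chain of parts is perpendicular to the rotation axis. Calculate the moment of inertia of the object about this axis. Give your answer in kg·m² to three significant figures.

Thin rod: I_cm = (1/12)ML² = (1/12)(4.2)(0.14)² = 0.00686 kg·m²; centre at d = 0.07 m, so I = I_cm + Md² gives I = 0.00686 + (4.2)(0.07)² = 0.02744 kg·m².
Thin ring: I_cm = MR² = (2.3)(0.12)² = 0.03312 kg·m²; centre at d = 0.07 + 0.07 + 0.12 = 0.26 m, so I = I_cm + Md² gives I = 0.03312 + (2.3)(0.26)² = 0.1886 kg·m².
Total I = 0.02744 + 0.1886 = 0.21604 kg·m².

0.216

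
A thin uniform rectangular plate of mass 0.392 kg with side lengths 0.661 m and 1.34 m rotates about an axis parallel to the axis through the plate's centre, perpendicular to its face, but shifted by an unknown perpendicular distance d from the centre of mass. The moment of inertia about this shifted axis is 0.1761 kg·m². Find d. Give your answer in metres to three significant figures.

0.513

About the centre-of-mass axis, I_cm = (1/12)M(a²+b²) = (1/12)(0.392)[(0.661)² + (1.34)²] = 0.072929 kg·m².
Parallel axis theorem: I = I_cm + Md², so Md² = 0.1761 − 0.072929 = 0.10317 kg·m².
d = √(0.10317 / 0.392) = 0.51302 m.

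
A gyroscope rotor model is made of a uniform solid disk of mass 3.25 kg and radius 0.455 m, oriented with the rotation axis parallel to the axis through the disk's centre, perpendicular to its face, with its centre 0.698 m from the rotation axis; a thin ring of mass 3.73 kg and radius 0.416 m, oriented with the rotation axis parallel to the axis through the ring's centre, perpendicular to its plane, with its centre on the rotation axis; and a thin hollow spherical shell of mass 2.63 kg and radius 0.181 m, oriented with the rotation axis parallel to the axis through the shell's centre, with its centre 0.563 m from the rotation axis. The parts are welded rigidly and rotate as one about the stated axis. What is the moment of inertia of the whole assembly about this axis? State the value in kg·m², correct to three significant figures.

Solid disk: I_cm = (1/2)MR² = (1/2)(3.25)(0.455)² = 0.33642 kg·m²; centre at d = 0.698 m, so the parallel axis theorem gives I = 0.33642 + (3.25)(0.698)² = 1.9198 kg·m².
Thin ring: I_cm = MR² = (3.73)(0.416)² = 0.6455 kg·m²; axis through the centre, so I = 0.6455 kg·m².
Spherical shell: I_cm = (2/3)MR² = (2/3)(2.63)(0.181)² = 0.057441 kg·m²; centre at d = 0.563 m, so the parallel axis theorem gives I = 0.057441 + (2.63)(0.563)² = 0.89107 kg·m².
Total I = 1.9198 + 0.6455 + 0.89107 = 3.4564 kg·m².

3.46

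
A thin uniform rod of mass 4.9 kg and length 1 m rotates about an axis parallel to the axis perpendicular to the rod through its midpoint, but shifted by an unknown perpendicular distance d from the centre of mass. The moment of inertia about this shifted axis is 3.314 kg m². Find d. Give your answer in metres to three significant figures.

About the centre-of-mass axis, I_cm = (1/12)ML² = (1/12)(4.9)(1)² = 0.40833 kg m².
Parallel axis theorem: I = I_cm + Md², so Md² = 3.314 − 0.40833 = 2.9057 kg m².
d = √(2.9057 / 4.9) = 0.77006 m.

0.770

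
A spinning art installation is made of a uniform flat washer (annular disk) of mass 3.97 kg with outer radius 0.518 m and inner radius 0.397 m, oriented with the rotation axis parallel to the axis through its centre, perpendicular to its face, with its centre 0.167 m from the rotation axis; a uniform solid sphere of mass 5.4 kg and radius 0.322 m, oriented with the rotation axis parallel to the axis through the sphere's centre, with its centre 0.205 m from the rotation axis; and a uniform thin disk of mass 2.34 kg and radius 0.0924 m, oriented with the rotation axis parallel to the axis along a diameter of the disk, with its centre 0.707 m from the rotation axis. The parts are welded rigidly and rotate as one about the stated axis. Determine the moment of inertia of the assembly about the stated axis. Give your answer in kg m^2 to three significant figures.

2.58

Annular disk: I_cm = (1/2)M(R²+r²) = (1/2)(3.97)[(0.518)² + (0.397)²] = 0.84548 kg m^2; centre at d = 0.167 m, so I = I_cm + Md² gives I = 0.84548 + (3.97)(0.167)² = 0.9562 kg m^2.
Solid sphere: I_cm = (2/5)MR² = (2/5)(5.4)(0.322)² = 0.22396 kg m^2; centre at d = 0.205 m, so I = I_cm + Md² gives I = 0.22396 + (5.4)(0.205)² = 0.45089 kg m^2.
Thin disk: I_cm = (1/4)MR² = (1/4)(2.34)(0.0924)² = 0.0049946 kg m^2; centre at d = 0.707 m, so I = I_cm + Md² gives I = 0.0049946 + (2.34)(0.707)² = 1.1746 kg m^2.
Total I = 0.9562 + 0.45089 + 1.1746 = 2.5817 kg m^2.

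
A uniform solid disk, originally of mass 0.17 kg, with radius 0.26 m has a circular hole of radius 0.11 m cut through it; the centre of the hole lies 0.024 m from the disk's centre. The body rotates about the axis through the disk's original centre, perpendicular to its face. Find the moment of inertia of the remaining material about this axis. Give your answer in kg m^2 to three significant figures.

Unpierced body about its centre: I₀ = (1/2)MR² = (1/2)(0.17)(0.26)² = 0.005746 kg m^2.
The removed disk has mass m = M·(r/R)² = (0.17)(0.11/0.26)² = 0.030429 kg (same uniform areal density).
Its moment of inertia about the rotation axis (parallel-axis theorem): I_hole = (1/2)mr² + md² = (1/2)(0.030429)(0.11)² + (0.030429)(0.024)² = 0.00020162 kg m^2.
Treating the hole as negative mass, I = I₀ − I_hole = 0.005746 − 0.00020162 = 0.0055444 kg m^2.

0.00554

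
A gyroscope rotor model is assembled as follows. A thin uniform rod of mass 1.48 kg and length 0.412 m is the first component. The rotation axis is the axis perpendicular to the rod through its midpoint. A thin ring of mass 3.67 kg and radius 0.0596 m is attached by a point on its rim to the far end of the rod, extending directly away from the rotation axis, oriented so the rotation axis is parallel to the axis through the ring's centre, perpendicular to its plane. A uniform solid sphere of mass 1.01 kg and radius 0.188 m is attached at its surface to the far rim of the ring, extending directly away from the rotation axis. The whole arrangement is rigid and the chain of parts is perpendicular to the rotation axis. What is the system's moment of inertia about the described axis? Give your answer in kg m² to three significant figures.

0.573

Thin rod: I_cm = (1/12)ML² = (1/12)(1.48)(0.412)² = 0.020935 kg m²; axis through the centre, so I = 0.020935 kg m².
Thin ring: I_cm = MR² = (3.67)(0.0596)² = 0.013036 kg m²; centre at d = 0.206 + 0.0596 = 0.2656 m, so the parallel axis theorem gives I = 0.013036 + (3.67)(0.2656)² = 0.27193 kg m².
Solid sphere: I_cm = (2/5)MR² = (2/5)(1.01)(0.188)² = 0.014279 kg m²; centre at d = 0.206 + 0.0596 + 0.0596 + 0.188 = 0.5132 m, so the parallel axis theorem gives I = 0.014279 + (1.01)(0.5132)² = 0.28029 kg m².
Total I = 0.020935 + 0.27193 + 0.28029 = 0.57315 kg m².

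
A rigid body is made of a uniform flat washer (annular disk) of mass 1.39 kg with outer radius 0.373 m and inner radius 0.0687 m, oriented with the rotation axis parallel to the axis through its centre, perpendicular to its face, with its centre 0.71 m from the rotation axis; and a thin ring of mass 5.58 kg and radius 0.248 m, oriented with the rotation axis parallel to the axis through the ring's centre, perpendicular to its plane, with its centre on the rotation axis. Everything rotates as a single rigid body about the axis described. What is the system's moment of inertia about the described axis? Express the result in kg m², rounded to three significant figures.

1.14

Annular disk: I_cm = (1/2)M(R²+r²) = (1/2)(1.39)[(0.373)² + (0.0687)²] = 0.099975 kg m²; centre at d = 0.71 m, so I = I_cm + Md² gives I = 0.099975 + (1.39)(0.71)² = 0.80067 kg m².
Thin ring: I_cm = MR² = (5.58)(0.248)² = 0.34319 kg m²; axis through the centre, so I = 0.34319 kg m².
Total I = 0.80067 + 0.34319 = 1.1439 kg m².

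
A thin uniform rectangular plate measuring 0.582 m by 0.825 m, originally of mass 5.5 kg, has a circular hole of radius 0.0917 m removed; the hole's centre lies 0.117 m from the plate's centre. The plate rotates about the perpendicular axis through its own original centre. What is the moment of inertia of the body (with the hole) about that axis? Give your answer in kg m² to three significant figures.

Unpierced body about its centre: I₀ = (1/12)M(a²+b²) = (1/12)(5.5)[(0.582)² + (0.825)²] = 0.4672 kg m².
The removed disk has mass m = M·πr²/(ab) = (5.5)·π(0.0917)²/(0.582·0.825) = 0.3026 kg (same uniform areal density).
Its moment of inertia about the rotation axis (parallel-axis theorem): I_hole = (1/2)mr² + md² = (1/2)(0.3026)(0.0917)² + (0.3026)(0.117)² = 0.0054146 kg m².
Treating the hole as negative mass, I = I₀ − I_hole = 0.4672 − 0.0054146 = 0.46179 kg m².

0.462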